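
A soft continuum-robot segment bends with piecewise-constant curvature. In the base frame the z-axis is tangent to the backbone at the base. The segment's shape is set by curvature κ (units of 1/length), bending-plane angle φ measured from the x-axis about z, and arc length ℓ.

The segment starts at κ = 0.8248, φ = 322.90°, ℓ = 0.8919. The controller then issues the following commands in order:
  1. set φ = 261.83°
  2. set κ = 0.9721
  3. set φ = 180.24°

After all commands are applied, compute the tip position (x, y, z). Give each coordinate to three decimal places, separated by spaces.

-0.363 -0.002 0.784

initial: κ=0.8248, φ=322.90°, ℓ=0.8919
cmd 1: set φ=261.83° → (κ,φ,ℓ)=(0.8248,261.83°,0.8919) → tip=(-0.0446,-0.3103,0.8136)
cmd 2: set κ=0.9721 → (κ,φ,ℓ)=(0.9721,261.83°,0.8919) → tip=(-0.0516,-0.3593,0.7843)
cmd 3: set φ=180.24° → (κ,φ,ℓ)=(0.9721,180.24°,0.8919) → tip=(-0.3630,-0.0015,0.7843)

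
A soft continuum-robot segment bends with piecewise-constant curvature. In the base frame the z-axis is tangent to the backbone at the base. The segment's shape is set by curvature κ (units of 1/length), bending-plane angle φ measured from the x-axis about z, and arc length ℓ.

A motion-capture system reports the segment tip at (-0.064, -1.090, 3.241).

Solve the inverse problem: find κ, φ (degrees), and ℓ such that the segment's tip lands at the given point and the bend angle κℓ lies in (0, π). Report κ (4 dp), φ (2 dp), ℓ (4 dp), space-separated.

ρ = √(x²+y²) = √(-0.064² + -1.090²) = 1.09188
φ = atan2(y, x) mod 360° = atan2(-1.090, -0.064) = 266.6397°
|p|² = ρ² + z² = 1.09188² + 3.241² = 11.69628
κ = 2ρ / |p|² = 2×1.09188 / 11.69628 = 0.18671
θ = 2·atan2(ρ, z) = 2·atan2(1.09188, 3.241) = 0.64991 rad
ℓ = θ/κ = 0.64991/0.18671 = 3.48092

0.1867 266.64 3.4809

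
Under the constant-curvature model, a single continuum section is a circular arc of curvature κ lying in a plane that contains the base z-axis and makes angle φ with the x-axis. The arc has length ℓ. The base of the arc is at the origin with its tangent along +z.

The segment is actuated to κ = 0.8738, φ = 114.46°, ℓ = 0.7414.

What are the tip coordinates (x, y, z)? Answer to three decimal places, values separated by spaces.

-0.096 0.211 0.691

θ = κ·ℓ = 0.8738 × 0.7414 = 0.64784 rad
ρ = (1 − cos θ)/κ = (1 − 0.79739)/0.8738 = 0.23187
z = sin θ / κ = 0.60346/0.8738 = 0.69062
x = ρ cos φ = 0.23187 × cos(114.46°) = -0.09601
y = ρ sin φ = 0.23187 × sin(114.46°) = 0.21106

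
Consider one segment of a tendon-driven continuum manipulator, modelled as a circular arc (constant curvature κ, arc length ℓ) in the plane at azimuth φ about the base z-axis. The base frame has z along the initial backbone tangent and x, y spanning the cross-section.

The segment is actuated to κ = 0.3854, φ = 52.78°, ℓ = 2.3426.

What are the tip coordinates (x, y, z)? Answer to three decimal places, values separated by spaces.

0.597 0.786 2.037

θ = κ·ℓ = 0.3854 × 2.3426 = 0.90284 rad
ρ = (1 − cos θ)/κ = (1 − 0.61938)/0.3854 = 0.98759
z = sin θ / κ = 0.78509/0.3854 = 2.03707
x = ρ cos φ = 0.98759 × cos(52.78°) = 0.59737
y = ρ sin φ = 0.98759 × sin(52.78°) = 0.78643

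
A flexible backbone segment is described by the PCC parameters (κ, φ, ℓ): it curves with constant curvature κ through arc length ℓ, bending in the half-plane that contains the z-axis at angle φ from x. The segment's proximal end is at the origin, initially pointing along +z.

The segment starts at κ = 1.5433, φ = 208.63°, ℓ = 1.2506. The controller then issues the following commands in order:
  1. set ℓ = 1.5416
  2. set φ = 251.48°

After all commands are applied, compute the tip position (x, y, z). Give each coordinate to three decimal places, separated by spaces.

-0.355 -1.059 0.448

initial: κ=1.5433, φ=208.63°, ℓ=1.2506
cmd 1: set ℓ=1.5416 → (κ,φ,ℓ)=(1.5433,208.63°,1.5416) → tip=(-0.9800,-0.5350,0.4475)
cmd 2: set φ=251.48° → (κ,φ,ℓ)=(1.5433,251.48°,1.5416) → tip=(-0.3547,-1.0587,0.4475)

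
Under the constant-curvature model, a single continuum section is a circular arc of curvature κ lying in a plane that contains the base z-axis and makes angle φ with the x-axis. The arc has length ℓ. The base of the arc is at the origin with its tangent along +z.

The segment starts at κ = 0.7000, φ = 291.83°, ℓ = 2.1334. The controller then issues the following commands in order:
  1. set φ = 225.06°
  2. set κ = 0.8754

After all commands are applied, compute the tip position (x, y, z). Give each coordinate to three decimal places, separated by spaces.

-1.043 -1.045 1.092

initial: κ=0.7000, φ=291.83°, ℓ=2.1334
cmd 1: set φ=225.06° → (κ,φ,ℓ)=(0.7000,225.06°,2.1334) → tip=(-0.9311,-0.9330,1.4243)
cmd 2: set κ=0.8754 → (κ,φ,ℓ)=(0.8754,225.06°,2.1334) → tip=(-1.0429,-1.0451,1.0924)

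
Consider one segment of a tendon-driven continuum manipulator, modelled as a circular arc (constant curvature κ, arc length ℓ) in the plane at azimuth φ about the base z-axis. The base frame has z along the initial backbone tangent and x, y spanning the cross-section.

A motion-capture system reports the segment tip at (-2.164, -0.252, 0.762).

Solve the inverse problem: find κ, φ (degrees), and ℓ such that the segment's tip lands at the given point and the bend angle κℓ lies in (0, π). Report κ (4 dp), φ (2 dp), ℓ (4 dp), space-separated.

ρ = √(x²+y²) = √(-2.164² + -0.252²) = 2.17862
φ = atan2(y, x) mod 360° = atan2(-0.252, -2.164) = 186.6422°
|p|² = ρ² + z² = 2.17862² + 0.762² = 5.32704
κ = 2ρ / |p|² = 2×2.17862 / 5.32704 = 0.81795
θ = 2·atan2(ρ, z) = 2·atan2(2.17862, 0.762) = 2.46867 rad
ℓ = θ/κ = 2.46867/0.81795 = 3.01812

0.8179 186.64 3.0181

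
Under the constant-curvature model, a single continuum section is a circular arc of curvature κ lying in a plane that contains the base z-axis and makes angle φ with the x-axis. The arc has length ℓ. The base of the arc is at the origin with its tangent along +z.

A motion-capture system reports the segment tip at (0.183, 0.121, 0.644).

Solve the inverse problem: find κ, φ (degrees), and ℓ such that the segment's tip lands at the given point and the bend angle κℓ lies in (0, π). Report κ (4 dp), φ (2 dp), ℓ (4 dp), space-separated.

ρ = √(x²+y²) = √(0.183² + 0.121²) = 0.21939
φ = atan2(y, x) mod 360° = atan2(0.121, 0.183) = 33.4728°
|p|² = ρ² + z² = 0.21939² + 0.644² = 0.46287
κ = 2ρ / |p|² = 2×0.21939 / 0.46287 = 0.94794
θ = 2·atan2(ρ, z) = 2·atan2(0.21939, 0.644) = 0.65666 rad
ℓ = θ/κ = 0.65666/0.94794 = 0.69272

0.9479 33.47 0.6927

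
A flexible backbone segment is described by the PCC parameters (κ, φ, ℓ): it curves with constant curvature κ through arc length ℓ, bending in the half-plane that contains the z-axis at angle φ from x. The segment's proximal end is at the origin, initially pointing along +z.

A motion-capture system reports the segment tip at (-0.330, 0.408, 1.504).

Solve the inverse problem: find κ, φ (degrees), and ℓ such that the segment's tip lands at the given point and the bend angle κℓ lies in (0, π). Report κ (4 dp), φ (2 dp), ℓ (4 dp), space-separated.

0.4136 128.97 1.6232

ρ = √(x²+y²) = √(-0.330² + 0.408²) = 0.52475
φ = atan2(y, x) mod 360° = atan2(0.408, -0.330) = 128.9667°
|p|² = ρ² + z² = 0.52475² + 1.504² = 2.53738
κ = 2ρ / |p|² = 2×0.52475 / 2.53738 = 0.41362
θ = 2·atan2(ρ, z) = 2·atan2(0.52475, 1.504) = 0.67140 rad
ℓ = θ/κ = 0.67140/0.41362 = 1.62323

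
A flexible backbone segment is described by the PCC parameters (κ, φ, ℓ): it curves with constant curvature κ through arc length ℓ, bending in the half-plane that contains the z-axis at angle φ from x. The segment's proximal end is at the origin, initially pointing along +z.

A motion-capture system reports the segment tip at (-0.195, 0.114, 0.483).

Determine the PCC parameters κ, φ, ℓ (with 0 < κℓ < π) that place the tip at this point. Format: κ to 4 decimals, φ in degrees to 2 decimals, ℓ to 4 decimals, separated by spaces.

1.5890 149.69 0.5506

ρ = √(x²+y²) = √(-0.195² + 0.114²) = 0.22588
φ = atan2(y, x) mod 360° = atan2(0.114, -0.195) = 149.6888°
|p|² = ρ² + z² = 0.22588² + 0.483² = 0.28431
κ = 2ρ / |p|² = 2×0.22588 / 0.28431 = 1.58896
θ = 2·atan2(ρ, z) = 2·atan2(0.22588, 0.483) = 0.87488 rad
ℓ = θ/κ = 0.87488/1.58896 = 0.55060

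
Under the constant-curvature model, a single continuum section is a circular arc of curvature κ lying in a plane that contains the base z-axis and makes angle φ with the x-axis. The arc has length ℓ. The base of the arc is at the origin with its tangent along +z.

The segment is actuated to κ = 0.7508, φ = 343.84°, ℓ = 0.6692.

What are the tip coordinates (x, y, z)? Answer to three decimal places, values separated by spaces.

0.158 -0.046 0.641

θ = κ·ℓ = 0.7508 × 0.6692 = 0.50244 rad
ρ = (1 − cos θ)/κ = (1 − 0.87641)/0.7508 = 0.16461
z = sin θ / κ = 0.48156/0.7508 = 0.64140
x = ρ cos φ = 0.16461 × cos(343.84°) = 0.15810
y = ρ sin φ = 0.16461 × sin(343.84°) = -0.04581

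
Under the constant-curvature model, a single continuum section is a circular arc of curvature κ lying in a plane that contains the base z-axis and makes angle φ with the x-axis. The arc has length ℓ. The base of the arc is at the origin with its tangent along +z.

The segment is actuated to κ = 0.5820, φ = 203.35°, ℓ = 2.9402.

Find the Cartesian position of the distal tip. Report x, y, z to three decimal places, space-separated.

θ = κ·ℓ = 0.5820 × 2.9402 = 1.71120 rad
ρ = (1 − cos θ)/κ = (1 − -0.13994)/0.5820 = 1.95866
z = sin θ / κ = 0.99016/0.5820 = 1.70131
x = ρ cos φ = 1.95866 × cos(203.35°) = -1.79825
y = ρ sin φ = 1.95866 × sin(203.35°) = -0.77631

-1.798 -0.776 1.701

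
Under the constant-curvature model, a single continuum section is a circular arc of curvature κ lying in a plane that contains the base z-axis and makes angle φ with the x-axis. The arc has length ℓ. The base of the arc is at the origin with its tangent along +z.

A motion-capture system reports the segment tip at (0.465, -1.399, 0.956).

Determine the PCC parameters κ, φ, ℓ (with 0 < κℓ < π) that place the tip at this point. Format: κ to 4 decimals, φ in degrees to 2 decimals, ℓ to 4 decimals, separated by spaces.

0.9550 288.39 2.0848

ρ = √(x²+y²) = √(0.465² + -1.399²) = 1.47425
φ = atan2(y, x) mod 360° = atan2(-1.399, 0.465) = 288.3858°
|p|² = ρ² + z² = 1.47425² + 0.956² = 3.08736
κ = 2ρ / |p|² = 2×1.47425 / 3.08736 = 0.95503
θ = 2·atan2(ρ, z) = 2·atan2(1.47425, 0.956) = 1.99100 rad
ℓ = θ/κ = 1.99100/0.95503 = 2.08477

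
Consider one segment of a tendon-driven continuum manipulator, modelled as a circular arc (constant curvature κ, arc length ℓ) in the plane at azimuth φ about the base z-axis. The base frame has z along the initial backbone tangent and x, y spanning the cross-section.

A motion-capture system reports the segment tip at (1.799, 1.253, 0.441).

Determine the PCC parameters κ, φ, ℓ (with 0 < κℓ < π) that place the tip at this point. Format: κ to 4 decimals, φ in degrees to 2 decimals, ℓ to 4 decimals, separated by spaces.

ρ = √(x²+y²) = √(1.799² + 1.253²) = 2.19235
φ = atan2(y, x) mod 360° = atan2(1.253, 1.799) = 34.8571°
|p|² = ρ² + z² = 2.19235² + 0.441² = 5.00089
κ = 2ρ / |p|² = 2×2.19235 / 5.00089 = 0.87678
θ = 2·atan2(ρ, z) = 2·atan2(2.19235, 0.441) = 2.74458 rad
ℓ = θ/κ = 2.74458/0.87678 = 3.13028

0.8768 34.86 3.1303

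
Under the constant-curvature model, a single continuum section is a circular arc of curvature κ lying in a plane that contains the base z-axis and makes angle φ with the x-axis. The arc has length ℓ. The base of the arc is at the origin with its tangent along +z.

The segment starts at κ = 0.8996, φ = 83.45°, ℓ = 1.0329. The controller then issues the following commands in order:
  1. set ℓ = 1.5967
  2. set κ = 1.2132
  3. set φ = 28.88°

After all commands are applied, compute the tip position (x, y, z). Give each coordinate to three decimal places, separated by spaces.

initial: κ=0.8996, φ=83.45°, ℓ=1.0329
cmd 1: set ℓ=1.5967 → (κ,φ,ℓ)=(0.8996,83.45°,1.5967) → tip=(0.1098,0.9564,1.1016)
cmd 2: set κ=1.2132 → (κ,φ,ℓ)=(1.2132,83.45°,1.5967) → tip=(0.1277,1.1122,0.7696)
cmd 3: set φ=28.88° → (κ,φ,ℓ)=(1.2132,28.88°,1.5967) → tip=(0.9803,0.5407,0.7696)

0.980 0.541 0.770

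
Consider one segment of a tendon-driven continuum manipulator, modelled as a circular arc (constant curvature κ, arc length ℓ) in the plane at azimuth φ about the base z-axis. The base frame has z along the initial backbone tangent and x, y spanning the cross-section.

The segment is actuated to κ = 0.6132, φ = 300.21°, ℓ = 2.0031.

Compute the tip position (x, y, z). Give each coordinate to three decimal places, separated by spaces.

θ = κ·ℓ = 0.6132 × 2.0031 = 1.22830 rad
ρ = (1 − cos θ)/κ = (1 − 0.33584)/0.6132 = 1.08311
z = sin θ / κ = 0.94192/0.6132 = 1.53607
x = ρ cos φ = 1.08311 × cos(300.21°) = 0.54499
y = ρ sin φ = 1.08311 × sin(300.21°) = -0.93601

0.545 -0.936 1.536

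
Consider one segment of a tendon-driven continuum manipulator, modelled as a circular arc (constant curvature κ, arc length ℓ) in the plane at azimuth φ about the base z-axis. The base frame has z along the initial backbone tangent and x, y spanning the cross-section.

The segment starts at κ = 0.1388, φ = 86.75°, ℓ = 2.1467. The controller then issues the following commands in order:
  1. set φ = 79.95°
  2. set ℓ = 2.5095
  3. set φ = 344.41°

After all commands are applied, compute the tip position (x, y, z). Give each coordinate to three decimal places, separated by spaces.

initial: κ=0.1388, φ=86.75°, ℓ=2.1467
cmd 1: set φ=79.95° → (κ,φ,ℓ)=(0.1388,79.95°,2.1467) → tip=(0.0554,0.3126,2.1151)
cmd 2: set ℓ=2.5095 → (κ,φ,ℓ)=(0.1388,79.95°,2.5095) → tip=(0.0755,0.4260,2.4591)
cmd 3: set φ=344.41° → (κ,φ,ℓ)=(0.1388,344.41°,2.5095) → tip=(0.4167,-0.1163,2.4591)

0.417 -0.116 2.459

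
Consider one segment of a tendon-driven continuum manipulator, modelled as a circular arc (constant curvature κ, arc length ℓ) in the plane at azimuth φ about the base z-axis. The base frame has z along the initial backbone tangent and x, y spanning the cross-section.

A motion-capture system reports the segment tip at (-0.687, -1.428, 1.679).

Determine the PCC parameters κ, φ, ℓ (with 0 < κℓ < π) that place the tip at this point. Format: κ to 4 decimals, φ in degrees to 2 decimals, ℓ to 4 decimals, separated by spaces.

ρ = √(x²+y²) = √(-0.687² + -1.428²) = 1.58466
φ = atan2(y, x) mod 360° = atan2(-1.428, -0.687) = 244.3081°
|p|² = ρ² + z² = 1.58466² + 1.679² = 5.33019
κ = 2ρ / |p|² = 2×1.58466 / 5.33019 = 0.59460
θ = 2·atan2(ρ, z) = 2·atan2(1.58466, 1.679) = 1.51300 rad
ℓ = θ/κ = 1.51300/0.59460 = 2.54458

0.5946 244.31 2.5446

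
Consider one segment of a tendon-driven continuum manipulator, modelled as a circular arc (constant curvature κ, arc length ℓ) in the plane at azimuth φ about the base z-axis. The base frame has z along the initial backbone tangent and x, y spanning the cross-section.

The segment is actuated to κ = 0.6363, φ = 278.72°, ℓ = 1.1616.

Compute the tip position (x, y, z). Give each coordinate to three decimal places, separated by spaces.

θ = κ·ℓ = 0.6363 × 1.1616 = 0.73913 rad
ρ = (1 − cos θ)/κ = (1 − 0.73906)/0.6363 = 0.41009
z = sin θ / κ = 0.67364/0.6363 = 1.05869
x = ρ cos φ = 0.41009 × cos(278.72°) = 0.06217
y = ρ sin φ = 0.41009 × sin(278.72°) = -0.40535

0.062 -0.405 1.059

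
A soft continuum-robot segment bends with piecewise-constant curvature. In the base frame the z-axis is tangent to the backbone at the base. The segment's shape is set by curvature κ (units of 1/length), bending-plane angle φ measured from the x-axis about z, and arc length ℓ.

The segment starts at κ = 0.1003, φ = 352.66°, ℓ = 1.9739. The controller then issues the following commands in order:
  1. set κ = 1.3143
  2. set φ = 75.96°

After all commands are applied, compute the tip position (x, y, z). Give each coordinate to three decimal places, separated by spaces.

0.342 1.368 0.396

initial: κ=0.1003, φ=352.66°, ℓ=1.9739
cmd 1: set κ=1.3143 → (κ,φ,ℓ)=(1.3143,352.66°,1.9739) → tip=(1.3990,-0.1802,0.3959)
cmd 2: set φ=75.96° → (κ,φ,ℓ)=(1.3143,75.96°,1.9739) → tip=(0.3422,1.3684,0.3959)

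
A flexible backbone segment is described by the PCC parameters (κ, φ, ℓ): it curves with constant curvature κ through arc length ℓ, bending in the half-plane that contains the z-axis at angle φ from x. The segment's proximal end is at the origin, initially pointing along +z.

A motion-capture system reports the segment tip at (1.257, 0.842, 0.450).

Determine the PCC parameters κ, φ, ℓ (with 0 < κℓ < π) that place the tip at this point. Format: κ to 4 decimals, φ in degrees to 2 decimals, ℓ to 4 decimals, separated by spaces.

1.2145 33.82 2.1107

ρ = √(x²+y²) = √(1.257² + 0.842²) = 1.51295
φ = atan2(y, x) mod 360° = atan2(0.842, 1.257) = 33.8161°
|p|² = ρ² + z² = 1.51295² + 0.450² = 2.49151
κ = 2ρ / |p|² = 2×1.51295 / 2.49151 = 1.21448
θ = 2·atan2(ρ, z) = 2·atan2(1.51295, 0.450) = 2.56339 rad
ℓ = θ/κ = 2.56339/1.21448 = 2.11069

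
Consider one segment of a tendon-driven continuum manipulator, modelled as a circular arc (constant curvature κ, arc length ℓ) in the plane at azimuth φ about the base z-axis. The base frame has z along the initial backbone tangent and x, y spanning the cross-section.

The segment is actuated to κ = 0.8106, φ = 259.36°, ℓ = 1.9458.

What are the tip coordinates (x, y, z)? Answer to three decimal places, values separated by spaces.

θ = κ·ℓ = 0.8106 × 1.9458 = 1.57727 rad
ρ = (1 − cos θ)/κ = (1 − -0.00647)/0.8106 = 1.24163
z = sin θ / κ = 0.99998/0.8106 = 1.23363
x = ρ cos φ = 1.24163 × cos(259.36°) = -0.22925
y = ρ sin φ = 1.24163 × sin(259.36°) = -1.22029

-0.229 -1.220 1.234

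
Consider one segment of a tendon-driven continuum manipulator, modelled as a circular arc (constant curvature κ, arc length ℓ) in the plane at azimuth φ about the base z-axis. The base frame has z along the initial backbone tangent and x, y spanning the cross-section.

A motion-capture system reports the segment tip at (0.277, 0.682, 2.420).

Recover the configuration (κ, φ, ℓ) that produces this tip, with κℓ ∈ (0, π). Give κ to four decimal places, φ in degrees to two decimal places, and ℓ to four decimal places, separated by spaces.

0.2301 67.90 2.5666

ρ = √(x²+y²) = √(0.277² + 0.682²) = 0.73611
φ = atan2(y, x) mod 360° = atan2(0.682, 0.277) = 67.8951°
|p|² = ρ² + z² = 0.73611² + 2.420² = 6.39825
κ = 2ρ / |p|² = 2×0.73611 / 6.39825 = 0.23010
θ = 2·atan2(ρ, z) = 2·atan2(0.73611, 2.420) = 0.59057 rad
ℓ = θ/κ = 0.59057/0.23010 = 2.56661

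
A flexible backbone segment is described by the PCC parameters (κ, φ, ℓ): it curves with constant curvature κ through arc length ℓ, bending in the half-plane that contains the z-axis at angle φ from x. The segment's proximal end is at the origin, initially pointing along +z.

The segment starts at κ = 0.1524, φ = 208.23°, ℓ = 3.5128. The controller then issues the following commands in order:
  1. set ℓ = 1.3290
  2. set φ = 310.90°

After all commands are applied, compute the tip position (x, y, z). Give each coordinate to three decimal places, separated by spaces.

initial: κ=0.1524, φ=208.23°, ℓ=3.5128
cmd 1: set ℓ=1.3290 → (κ,φ,ℓ)=(0.1524,208.23°,1.3290) → tip=(-0.1182,-0.0634,1.3199)
cmd 2: set φ=310.90° → (κ,φ,ℓ)=(0.1524,310.90°,1.3290) → tip=(0.0878,-0.1014,1.3199)

0.088 -0.101 1.320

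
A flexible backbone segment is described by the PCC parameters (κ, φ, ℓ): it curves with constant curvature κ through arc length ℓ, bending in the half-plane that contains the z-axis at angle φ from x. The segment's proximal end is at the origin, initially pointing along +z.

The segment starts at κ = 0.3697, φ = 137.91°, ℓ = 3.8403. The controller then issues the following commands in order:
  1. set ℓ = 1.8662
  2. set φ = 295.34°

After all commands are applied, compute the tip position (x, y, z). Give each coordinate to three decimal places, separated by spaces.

0.265 -0.559 1.722

initial: κ=0.3697, φ=137.91°, ℓ=3.8403
cmd 1: set ℓ=1.8662 → (κ,φ,ℓ)=(0.3697,137.91°,1.8662) → tip=(-0.4591,0.4147,1.7216)
cmd 2: set φ=295.34° → (κ,φ,ℓ)=(0.3697,295.34°,1.8662) → tip=(0.2648,-0.5591,1.7216)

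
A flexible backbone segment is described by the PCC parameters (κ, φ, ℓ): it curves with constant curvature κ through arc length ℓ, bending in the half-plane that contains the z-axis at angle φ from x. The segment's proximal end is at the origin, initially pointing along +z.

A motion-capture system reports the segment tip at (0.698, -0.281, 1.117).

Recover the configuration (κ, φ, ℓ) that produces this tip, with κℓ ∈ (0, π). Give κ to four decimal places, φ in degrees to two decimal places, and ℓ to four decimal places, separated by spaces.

ρ = √(x²+y²) = √(0.698² + -0.281²) = 0.75244
φ = atan2(y, x) mod 360° = atan2(-0.281, 0.698) = 338.0713°
|p|² = ρ² + z² = 0.75244² + 1.117² = 1.81385
κ = 2ρ / |p|² = 2×0.75244 / 1.81385 = 0.82966
θ = 2·atan2(ρ, z) = 2·atan2(0.75244, 1.117) = 1.18561 rad
ℓ = θ/κ = 1.18561/0.82966 = 1.42903

0.8297 338.07 1.4290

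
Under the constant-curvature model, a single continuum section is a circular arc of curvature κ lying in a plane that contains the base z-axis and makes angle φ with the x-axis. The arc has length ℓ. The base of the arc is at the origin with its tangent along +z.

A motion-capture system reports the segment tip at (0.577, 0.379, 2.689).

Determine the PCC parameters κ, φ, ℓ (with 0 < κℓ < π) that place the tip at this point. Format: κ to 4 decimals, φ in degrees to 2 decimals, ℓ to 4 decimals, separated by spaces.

0.1791 33.30 2.8056

ρ = √(x²+y²) = √(0.577² + 0.379²) = 0.69034
φ = atan2(y, x) mod 360° = atan2(0.379, 0.577) = 33.2987°
|p|² = ρ² + z² = 0.69034² + 2.689² = 7.70729
κ = 2ρ / |p|² = 2×0.69034 / 7.70729 = 0.17914
θ = 2·atan2(ρ, z) = 2·atan2(0.69034, 2.689) = 0.50260 rad
ℓ = θ/κ = 0.50260/0.17914 = 2.80564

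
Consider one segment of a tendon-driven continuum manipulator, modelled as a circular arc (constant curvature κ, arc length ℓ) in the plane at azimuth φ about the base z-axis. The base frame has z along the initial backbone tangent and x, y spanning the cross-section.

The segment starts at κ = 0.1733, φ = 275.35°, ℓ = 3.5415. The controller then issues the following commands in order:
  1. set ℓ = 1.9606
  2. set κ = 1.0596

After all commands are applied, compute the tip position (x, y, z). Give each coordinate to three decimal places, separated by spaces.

0.131 -1.396 0.825

initial: κ=0.1733, φ=275.35°, ℓ=3.5415
cmd 1: set ℓ=1.9606 → (κ,φ,ℓ)=(0.1733,275.35°,1.9606) → tip=(0.0308,-0.3284,1.9231)
cmd 2: set κ=1.0596 → (κ,φ,ℓ)=(1.0596,275.35°,1.9606) → tip=(0.1307,-1.3956,0.8252)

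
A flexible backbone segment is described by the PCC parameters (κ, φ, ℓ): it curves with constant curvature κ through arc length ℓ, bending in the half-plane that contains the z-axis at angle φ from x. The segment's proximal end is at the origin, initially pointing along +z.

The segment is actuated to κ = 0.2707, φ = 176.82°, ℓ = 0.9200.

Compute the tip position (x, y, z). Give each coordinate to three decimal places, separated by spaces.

θ = κ·ℓ = 0.2707 × 0.9200 = 0.24904 rad
ρ = (1 − cos θ)/κ = (1 − 0.96915)/0.2707 = 0.11397
z = sin θ / κ = 0.24648/0.2707 = 0.91052
x = ρ cos φ = 0.11397 × cos(176.82°) = -0.11379
y = ρ sin φ = 0.11397 × sin(176.82°) = 0.00632

-0.114 0.006 0.911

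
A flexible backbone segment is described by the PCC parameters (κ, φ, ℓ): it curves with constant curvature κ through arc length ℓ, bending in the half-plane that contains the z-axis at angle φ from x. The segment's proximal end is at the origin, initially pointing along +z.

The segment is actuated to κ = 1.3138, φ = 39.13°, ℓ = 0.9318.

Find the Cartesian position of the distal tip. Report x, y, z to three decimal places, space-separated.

0.390 0.317 0.716

θ = κ·ℓ = 1.3138 × 0.9318 = 1.22420 rad
ρ = (1 − cos θ)/κ = (1 − 0.33970)/1.3138 = 0.50259
z = sin θ / κ = 0.94053/1.3138 = 0.71589
x = ρ cos φ = 0.50259 × cos(39.13°) = 0.38987
y = ρ sin φ = 0.50259 × sin(39.13°) = 0.31717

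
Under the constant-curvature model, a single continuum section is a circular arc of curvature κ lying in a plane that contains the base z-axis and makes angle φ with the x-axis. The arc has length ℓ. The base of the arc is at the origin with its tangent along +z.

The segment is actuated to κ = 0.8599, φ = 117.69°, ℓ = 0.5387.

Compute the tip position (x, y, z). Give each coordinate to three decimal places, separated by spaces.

-0.057 0.109 0.520

θ = κ·ℓ = 0.8599 × 0.5387 = 0.46323 rad
ρ = (1 − cos θ)/κ = (1 − 0.89461)/0.8599 = 0.12256
z = sin θ / κ = 0.44684/0.8599 = 0.51964
x = ρ cos φ = 0.12256 × cos(117.69°) = -0.05695
y = ρ sin φ = 0.12256 × sin(117.69°) = 0.10852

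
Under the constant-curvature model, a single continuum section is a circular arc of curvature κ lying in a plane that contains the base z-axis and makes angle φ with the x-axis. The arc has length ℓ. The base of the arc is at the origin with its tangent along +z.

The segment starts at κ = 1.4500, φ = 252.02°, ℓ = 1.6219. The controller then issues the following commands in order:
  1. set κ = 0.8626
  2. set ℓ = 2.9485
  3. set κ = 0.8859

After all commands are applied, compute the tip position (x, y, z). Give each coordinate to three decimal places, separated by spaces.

-0.649 -2.000 0.570

initial: κ=1.4500, φ=252.02°, ℓ=1.6219
cmd 1: set κ=0.8626 → (κ,φ,ℓ)=(0.8626,252.02°,1.6219) → tip=(-0.2967,-0.9142,1.1422)
cmd 2: set ℓ=2.9485 → (κ,φ,ℓ)=(0.8626,252.02°,2.9485) → tip=(-0.6536,-2.0139,0.6529)
cmd 3: set κ=0.8859 → (κ,φ,ℓ)=(0.8859,252.02°,2.9485) → tip=(-0.6492,-2.0003,0.5702)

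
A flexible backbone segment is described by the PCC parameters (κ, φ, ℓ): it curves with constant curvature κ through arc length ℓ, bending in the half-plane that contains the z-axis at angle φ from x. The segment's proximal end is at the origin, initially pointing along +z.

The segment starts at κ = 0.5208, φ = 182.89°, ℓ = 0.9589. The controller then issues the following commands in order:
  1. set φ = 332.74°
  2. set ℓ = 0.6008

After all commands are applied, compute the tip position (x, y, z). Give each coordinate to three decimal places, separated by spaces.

initial: κ=0.5208, φ=182.89°, ℓ=0.9589
cmd 1: set φ=332.74° → (κ,φ,ℓ)=(0.5208,332.74°,0.9589) → tip=(0.2085,-0.1074,0.9195)
cmd 2: set ℓ=0.6008 → (κ,φ,ℓ)=(0.5208,332.74°,0.6008) → tip=(0.0829,-0.0427,0.5910)

0.083 -0.043 0.591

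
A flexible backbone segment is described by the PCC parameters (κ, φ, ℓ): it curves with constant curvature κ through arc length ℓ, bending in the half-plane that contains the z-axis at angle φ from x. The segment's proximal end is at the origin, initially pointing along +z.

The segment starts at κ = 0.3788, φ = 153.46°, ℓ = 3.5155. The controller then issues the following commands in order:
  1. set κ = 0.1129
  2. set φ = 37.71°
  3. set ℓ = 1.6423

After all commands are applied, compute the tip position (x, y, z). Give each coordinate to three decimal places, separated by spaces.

initial: κ=0.3788, φ=153.46°, ℓ=3.5155
cmd 1: set κ=0.1129 → (κ,φ,ℓ)=(0.1129,153.46°,3.5155) → tip=(-0.6160,0.3077,3.4239)
cmd 2: set φ=37.71° → (κ,φ,ℓ)=(0.1129,37.71°,3.5155) → tip=(0.5447,0.4212,3.4239)
cmd 3: set ℓ=1.6423 → (κ,φ,ℓ)=(0.1129,37.71°,1.6423) → tip=(0.1201,0.0929,1.6329)

0.120 0.093 1.633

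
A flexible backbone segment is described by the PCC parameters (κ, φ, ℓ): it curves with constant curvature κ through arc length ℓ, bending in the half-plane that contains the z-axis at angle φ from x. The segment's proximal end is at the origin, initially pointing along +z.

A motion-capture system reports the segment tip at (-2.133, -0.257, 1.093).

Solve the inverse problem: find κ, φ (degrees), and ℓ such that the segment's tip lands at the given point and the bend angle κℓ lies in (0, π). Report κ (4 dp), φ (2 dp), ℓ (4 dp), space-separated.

0.7395 186.87 2.9754

ρ = √(x²+y²) = √(-2.133² + -0.257²) = 2.14843
φ = atan2(y, x) mod 360° = atan2(-0.257, -2.133) = 186.8703°
|p|² = ρ² + z² = 2.14843² + 1.093² = 5.81039
κ = 2ρ / |p|² = 2×2.14843 / 5.81039 = 0.73951
θ = 2·atan2(ρ, z) = 2·atan2(2.14843, 1.093) = 2.20036 rad
ℓ = θ/κ = 2.20036/0.73951 = 2.97541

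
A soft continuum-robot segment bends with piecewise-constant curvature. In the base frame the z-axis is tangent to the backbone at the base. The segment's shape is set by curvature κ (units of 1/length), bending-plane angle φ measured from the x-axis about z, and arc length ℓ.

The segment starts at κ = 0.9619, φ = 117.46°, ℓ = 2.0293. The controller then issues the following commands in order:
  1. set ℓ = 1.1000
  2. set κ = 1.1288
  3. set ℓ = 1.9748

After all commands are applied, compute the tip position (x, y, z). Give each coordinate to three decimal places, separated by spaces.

initial: κ=0.9619, φ=117.46°, ℓ=2.0293
cmd 1: set ℓ=1.1000 → (κ,φ,ℓ)=(0.9619,117.46°,1.1000) → tip=(-0.2442,0.4700,0.9059)
cmd 2: set κ=1.1288 → (κ,φ,ℓ)=(1.1288,117.46°,1.1000) → tip=(-0.2765,0.5320,0.8383)
cmd 3: set ℓ=1.9748 → (κ,φ,ℓ)=(1.1288,117.46°,1.9748) → tip=(-0.6584,1.2670,0.7007)

-0.658 1.267 0.701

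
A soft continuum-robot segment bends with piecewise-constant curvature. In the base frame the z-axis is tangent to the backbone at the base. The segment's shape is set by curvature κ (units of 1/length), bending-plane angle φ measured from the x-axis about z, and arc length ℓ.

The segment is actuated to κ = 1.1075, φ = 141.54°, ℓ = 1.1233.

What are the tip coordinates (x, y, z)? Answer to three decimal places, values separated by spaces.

-0.480 0.381 0.855

θ = κ·ℓ = 1.1075 × 1.1233 = 1.24405 rad
ρ = (1 − cos θ)/κ = (1 − 0.32096)/1.1075 = 0.61313
z = sin θ / κ = 0.94709/1.1075 = 0.85516
x = ρ cos φ = 0.61313 × cos(141.54°) = -0.48011
y = ρ sin φ = 0.61313 × sin(141.54°) = 0.38135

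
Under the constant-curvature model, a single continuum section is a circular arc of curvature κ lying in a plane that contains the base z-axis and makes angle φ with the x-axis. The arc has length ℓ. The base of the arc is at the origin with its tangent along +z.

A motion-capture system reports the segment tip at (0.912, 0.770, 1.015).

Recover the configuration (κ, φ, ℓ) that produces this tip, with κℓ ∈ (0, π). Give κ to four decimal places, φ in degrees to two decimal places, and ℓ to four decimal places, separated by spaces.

0.9724 40.17 1.7813

ρ = √(x²+y²) = √(0.912² + 0.770²) = 1.19358
φ = atan2(y, x) mod 360° = atan2(0.770, 0.912) = 40.1743°
|p|² = ρ² + z² = 1.19358² + 1.015² = 2.45487
κ = 2ρ / |p|² = 2×1.19358 / 2.45487 = 0.97242
θ = 2·atan2(ρ, z) = 2·atan2(1.19358, 1.015) = 1.73216 rad
ℓ = θ/κ = 1.73216/0.97242 = 1.78129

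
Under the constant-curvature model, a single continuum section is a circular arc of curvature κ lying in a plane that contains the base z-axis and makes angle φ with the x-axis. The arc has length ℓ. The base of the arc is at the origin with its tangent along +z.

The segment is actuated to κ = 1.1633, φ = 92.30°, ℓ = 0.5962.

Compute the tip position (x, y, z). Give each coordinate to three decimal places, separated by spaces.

-0.008 0.198 0.550

θ = κ·ℓ = 1.1633 × 0.5962 = 0.69356 rad
ρ = (1 − cos θ)/κ = (1 − 0.76898)/1.1633 = 0.19859
z = sin θ / κ = 0.63928/1.1633 = 0.54954
x = ρ cos φ = 0.19859 × cos(92.30°) = -0.00797
y = ρ sin φ = 0.19859 × sin(92.30°) = 0.19843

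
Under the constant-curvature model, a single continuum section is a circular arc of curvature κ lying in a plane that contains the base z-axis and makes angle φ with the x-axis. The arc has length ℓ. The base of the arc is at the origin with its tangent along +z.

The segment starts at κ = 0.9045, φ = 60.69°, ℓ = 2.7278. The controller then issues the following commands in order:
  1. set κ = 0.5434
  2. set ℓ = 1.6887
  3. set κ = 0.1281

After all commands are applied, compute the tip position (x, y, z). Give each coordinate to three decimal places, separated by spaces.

initial: κ=0.9045, φ=60.69°, ℓ=2.7278
cmd 1: set κ=0.5434 → (κ,φ,ℓ)=(0.5434,60.69°,2.7278) → tip=(0.8212,1.4628,1.8331)
cmd 2: set ℓ=1.6887 → (κ,φ,ℓ)=(0.5434,60.69°,1.6887) → tip=(0.3534,0.6295,1.4615)
cmd 3: set κ=0.1281 → (κ,φ,ℓ)=(0.1281,60.69°,1.6887) → tip=(0.0891,0.1586,1.6756)

0.089 0.159 1.676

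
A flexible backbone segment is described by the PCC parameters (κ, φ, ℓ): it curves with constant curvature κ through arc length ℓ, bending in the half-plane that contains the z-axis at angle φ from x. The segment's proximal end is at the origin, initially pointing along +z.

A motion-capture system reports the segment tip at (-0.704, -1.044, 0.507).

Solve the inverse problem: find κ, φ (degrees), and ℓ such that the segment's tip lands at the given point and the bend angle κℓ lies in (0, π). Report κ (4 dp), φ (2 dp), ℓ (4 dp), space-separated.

1.3667 236.01 1.7385

ρ = √(x²+y²) = √(-0.704² + -1.044²) = 1.25919
φ = atan2(y, x) mod 360° = atan2(-1.044, -0.704) = 236.0071°
|p|² = ρ² + z² = 1.25919² + 0.507² = 1.84260
κ = 2ρ / |p|² = 2×1.25919 / 1.84260 = 1.36675
θ = 2·atan2(ρ, z) = 2·atan2(1.25919, 0.507) = 2.37603 rad
ℓ = θ/κ = 2.37603/1.36675 = 1.73845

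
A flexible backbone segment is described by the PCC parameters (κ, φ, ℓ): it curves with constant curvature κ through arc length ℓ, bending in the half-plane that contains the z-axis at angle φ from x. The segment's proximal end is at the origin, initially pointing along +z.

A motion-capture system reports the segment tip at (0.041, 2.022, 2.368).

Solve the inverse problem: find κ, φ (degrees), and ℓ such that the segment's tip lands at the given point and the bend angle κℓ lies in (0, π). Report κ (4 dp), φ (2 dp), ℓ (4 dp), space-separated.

0.4171 88.84 3.3894

ρ = √(x²+y²) = √(0.041² + 2.022²) = 2.02242
φ = atan2(y, x) mod 360° = atan2(2.022, 0.041) = 88.8384°
|p|² = ρ² + z² = 2.02242² + 2.368² = 9.69759
κ = 2ρ / |p|² = 2×2.02242 / 9.69759 = 0.41710
θ = 2·atan2(ρ, z) = 2·atan2(2.02242, 2.368) = 1.41369 rad
ℓ = θ/κ = 1.41369/0.41710 = 3.38937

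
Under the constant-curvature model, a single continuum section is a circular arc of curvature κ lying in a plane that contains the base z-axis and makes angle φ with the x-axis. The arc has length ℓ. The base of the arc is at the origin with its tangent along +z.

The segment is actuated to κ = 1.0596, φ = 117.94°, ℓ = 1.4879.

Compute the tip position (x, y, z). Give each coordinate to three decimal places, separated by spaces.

-0.445 0.839 0.944

θ = κ·ℓ = 1.0596 × 1.4879 = 1.57658 rad
ρ = (1 − cos θ)/κ = (1 − -0.00578)/1.0596 = 0.94921
z = sin θ / κ = 0.99998/1.0596 = 0.94374
x = ρ cos φ = 0.94921 × cos(117.94°) = -0.44475
y = ρ sin φ = 0.94921 × sin(117.94°) = 0.83857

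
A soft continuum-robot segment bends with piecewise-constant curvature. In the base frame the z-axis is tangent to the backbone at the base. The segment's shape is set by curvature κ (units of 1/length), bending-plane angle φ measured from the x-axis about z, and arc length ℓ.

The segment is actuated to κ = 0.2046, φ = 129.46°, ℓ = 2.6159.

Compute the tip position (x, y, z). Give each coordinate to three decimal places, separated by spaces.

-0.434 0.528 2.493

θ = κ·ℓ = 0.2046 × 2.6159 = 0.53521 rad
ρ = (1 − cos θ)/κ = (1 − 0.86016)/0.2046 = 0.68348
z = sin θ / κ = 0.51002/0.2046 = 2.49279
x = ρ cos φ = 0.68348 × cos(129.46°) = -0.43438
y = ρ sin φ = 0.68348 × sin(129.46°) = 0.52769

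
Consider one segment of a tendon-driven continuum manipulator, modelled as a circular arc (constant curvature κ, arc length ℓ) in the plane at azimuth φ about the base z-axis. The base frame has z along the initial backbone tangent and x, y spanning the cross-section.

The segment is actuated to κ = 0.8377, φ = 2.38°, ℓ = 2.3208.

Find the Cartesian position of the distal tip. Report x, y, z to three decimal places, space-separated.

1.628 0.068 1.112

θ = κ·ℓ = 0.8377 × 2.3208 = 1.94413 rad
ρ = (1 − cos θ)/κ = (1 − -0.36473)/0.8377 = 1.62913
z = sin θ / κ = 0.93112/0.8377 = 1.11151
x = ρ cos φ = 1.62913 × cos(2.38°) = 1.62773
y = ρ sin φ = 1.62913 × sin(2.38°) = 0.06765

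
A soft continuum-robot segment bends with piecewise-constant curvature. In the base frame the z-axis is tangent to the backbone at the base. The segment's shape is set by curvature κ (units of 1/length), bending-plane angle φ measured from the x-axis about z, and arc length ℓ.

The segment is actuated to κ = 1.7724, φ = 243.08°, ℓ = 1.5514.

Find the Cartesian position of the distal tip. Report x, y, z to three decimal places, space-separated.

-0.492 -0.968 0.215

θ = κ·ℓ = 1.7724 × 1.5514 = 2.74970 rad
ρ = (1 − cos θ)/κ = (1 − -0.92419)/1.7724 = 1.08564
z = sin θ / κ = 0.38194/1.7724 = 0.21549
x = ρ cos φ = 1.08564 × cos(243.08°) = -0.49152
y = ρ sin φ = 1.08564 × sin(243.08°) = -0.96800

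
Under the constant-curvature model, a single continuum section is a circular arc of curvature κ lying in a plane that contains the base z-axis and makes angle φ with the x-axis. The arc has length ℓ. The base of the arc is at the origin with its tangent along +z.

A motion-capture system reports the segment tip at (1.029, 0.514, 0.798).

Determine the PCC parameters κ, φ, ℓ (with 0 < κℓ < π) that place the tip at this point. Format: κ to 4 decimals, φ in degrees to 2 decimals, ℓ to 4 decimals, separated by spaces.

1.1738 26.54 1.6430

ρ = √(x²+y²) = √(1.029² + 0.514²) = 1.15023
φ = atan2(y, x) mod 360° = atan2(0.514, 1.029) = 26.5428°
|p|² = ρ² + z² = 1.15023² + 0.798² = 1.95984
κ = 2ρ / |p|² = 2×1.15023 / 1.95984 = 1.17380
θ = 2·atan2(ρ, z) = 2·atan2(1.15023, 0.798) = 1.92852 rad
ℓ = θ/κ = 1.92852/1.17380 = 1.64297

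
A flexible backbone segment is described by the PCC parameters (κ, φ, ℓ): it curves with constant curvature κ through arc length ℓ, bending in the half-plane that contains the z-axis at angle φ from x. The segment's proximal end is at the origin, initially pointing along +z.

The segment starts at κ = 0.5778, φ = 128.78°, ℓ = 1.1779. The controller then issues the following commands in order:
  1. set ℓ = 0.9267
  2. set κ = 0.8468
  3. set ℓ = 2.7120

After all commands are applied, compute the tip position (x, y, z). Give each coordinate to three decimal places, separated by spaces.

initial: κ=0.5778, φ=128.78°, ℓ=1.1779
cmd 1: set ℓ=0.9267 → (κ,φ,ℓ)=(0.5778,128.78°,0.9267) → tip=(-0.1517,0.1888,0.8830)
cmd 2: set κ=0.8468 → (κ,φ,ℓ)=(0.8468,128.78°,0.9267) → tip=(-0.2163,0.2692,0.8345)
cmd 3: set ℓ=2.7120 → (κ,φ,ℓ)=(0.8468,128.78°,2.7120) → tip=(-1.2305,1.5316,0.8833)

-1.231 1.532 0.883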